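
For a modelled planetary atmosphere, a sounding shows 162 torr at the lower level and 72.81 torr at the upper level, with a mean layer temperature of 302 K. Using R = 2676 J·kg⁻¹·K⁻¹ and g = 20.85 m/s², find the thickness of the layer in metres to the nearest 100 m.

Hypsometric equation: Δz = (R T̄/g) ln(P₁/P₂).
R T̄/g = 2676 × 302 / 20.85 = 38760 m.
ln(162/72.81) = ln(2.2250) = 0.79976.
Δz = 38760 × 0.79976 = 30999 m.

Δz ≈ 31000 m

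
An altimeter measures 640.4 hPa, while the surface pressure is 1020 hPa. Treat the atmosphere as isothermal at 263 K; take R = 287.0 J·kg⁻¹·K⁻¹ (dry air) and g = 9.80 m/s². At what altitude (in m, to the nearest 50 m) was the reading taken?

z ≈ 3600 m

Scale height: H = RT/g = 287.0 × 263 / 9.80 = 7702.1 m.
Invert the barometric formula: z = H ln(P₀/P).
P₀/P = 1020/640.4 = 1.5928; ln(1.5928) = 0.46549.
z = 7702.1 × 0.46549 = 3585.3 m.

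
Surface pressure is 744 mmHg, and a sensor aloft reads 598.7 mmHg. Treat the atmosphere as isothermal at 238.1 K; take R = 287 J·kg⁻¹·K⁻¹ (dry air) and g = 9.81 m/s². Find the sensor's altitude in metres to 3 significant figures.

Scale height: H = RT/g = 287 × 238.1 / 9.81 = 6965.8 m.
Invert the barometric formula: z = H ln(P₀/P).
P₀/P = 744/598.7 = 1.2427; ln(1.2427) = 0.21729.
z = 6965.8 × 0.21729 = 1513.6 m.

z ≈ 1510 m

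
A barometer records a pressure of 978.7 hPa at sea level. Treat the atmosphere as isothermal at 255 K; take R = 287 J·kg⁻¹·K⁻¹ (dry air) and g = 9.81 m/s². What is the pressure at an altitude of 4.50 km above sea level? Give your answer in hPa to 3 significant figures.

Scale height: H = RT/g = 287 × 255 / 9.81 = 7460.2 m.
Barometric formula: P = P₀ exp(−z/H).
z/H = 4500.0/7460.2 = 0.60320; exp(−0.60320) = 0.54706.
P = 978.7 × 0.54706 = 535.41 hPa.

P ≈ 535 hPa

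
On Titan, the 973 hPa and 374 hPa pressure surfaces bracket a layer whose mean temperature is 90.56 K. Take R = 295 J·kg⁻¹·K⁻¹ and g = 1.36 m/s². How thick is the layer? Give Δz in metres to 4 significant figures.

Δz ≈ 18780 m

Hypsometric equation: Δz = (R T̄/g) ln(P₁/P₂).
R T̄/g = 295 × 90.56 / 1.36 = 19644 m.
ln(973/374) = ln(2.6016) = 0.95613.
Δz = 19644 × 0.95613 = 18782 m.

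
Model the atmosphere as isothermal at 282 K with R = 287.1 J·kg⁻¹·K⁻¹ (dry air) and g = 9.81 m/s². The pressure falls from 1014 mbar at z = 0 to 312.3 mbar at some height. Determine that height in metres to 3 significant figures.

Scale height: H = RT/g = 287.1 × 282 / 9.81 = 8253.0 m.
Invert the barometric formula: z = H ln(P₀/P).
P₀/P = 1014/312.3 = 3.2469; ln(3.2469) = 1.1777.
z = 8253.0 × 1.1777 = 9719.6 m.

z ≈ 9720 m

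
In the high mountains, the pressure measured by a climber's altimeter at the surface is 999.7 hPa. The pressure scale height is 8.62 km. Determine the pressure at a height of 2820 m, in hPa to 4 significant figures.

P ≈ 720.8 hPa

Barometric formula: P = P₀ exp(−z/H).
z/H = 2820.0/8620.0 = 0.32715; exp(−0.32715) = 0.72098.
P = 999.7 × 0.72098 = 720.76 hPa.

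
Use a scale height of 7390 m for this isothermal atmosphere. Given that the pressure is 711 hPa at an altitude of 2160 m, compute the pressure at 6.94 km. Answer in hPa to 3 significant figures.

Between two levels, P₂ = P₁ exp(−Δz/H) with Δz = z₂ − z₁.
Δz = 6940.0 − 2160.0 = 4780.0 m; Δz/H = 4780.0/7390.0 = 0.64682.
P₂ = 711 × exp(−0.64682) = 711 × 0.52371 = 372.36 hPa.

P ≈ 372 hPa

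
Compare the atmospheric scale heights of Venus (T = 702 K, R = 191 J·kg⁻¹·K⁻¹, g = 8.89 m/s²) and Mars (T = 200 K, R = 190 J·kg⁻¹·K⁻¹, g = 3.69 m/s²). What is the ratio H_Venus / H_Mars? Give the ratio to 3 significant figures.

H_Venus/H_Mars ≈ 1.46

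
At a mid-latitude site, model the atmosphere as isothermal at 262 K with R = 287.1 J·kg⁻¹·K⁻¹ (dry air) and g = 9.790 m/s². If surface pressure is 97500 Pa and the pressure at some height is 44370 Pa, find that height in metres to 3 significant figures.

Scale height: H = RT/g = 287.1 × 262 / 9.790 = 7683.4 m.
Invert the barometric formula: z = H ln(P₀/P).
P₀/P = 97500/44370 = 2.1974; ln(2.1974) = 0.78727.
z = 7683.4 × 0.78727 = 6048.9 m.

z ≈ 6050 m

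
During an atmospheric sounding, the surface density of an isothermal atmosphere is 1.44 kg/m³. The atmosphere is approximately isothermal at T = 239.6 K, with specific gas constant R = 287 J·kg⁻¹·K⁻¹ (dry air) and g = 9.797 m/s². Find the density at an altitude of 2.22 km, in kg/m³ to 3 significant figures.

Scale height: H = RT/g = 287 × 239.6 / 9.797 = 7019.0 m.
In an isothermal atmosphere, density decays like pressure: ρ = ρ₀ exp(−z/H).
z/H = 2220.0/7019.0 = 0.31628; exp(−0.31628) = 0.72886.
ρ = 1.44 × 0.72886 = 1.0496 kg/m³.

ρ ≈ 1.05 kg/m³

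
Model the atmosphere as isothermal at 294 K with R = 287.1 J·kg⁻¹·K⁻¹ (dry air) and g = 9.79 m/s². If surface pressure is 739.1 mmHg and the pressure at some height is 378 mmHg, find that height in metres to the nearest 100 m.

Scale height: H = RT/g = 287.1 × 294 / 9.79 = 8621.8 m.
Invert the barometric formula: z = H ln(P₀/P).
P₀/P = 739.1/378 = 1.9553; ln(1.9553) = 0.67054.
z = 8621.8 × 0.67054 = 5781.3 m.

z ≈ 5800 m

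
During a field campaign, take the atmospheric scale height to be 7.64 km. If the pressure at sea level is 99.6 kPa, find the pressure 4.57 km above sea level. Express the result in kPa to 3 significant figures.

Barometric formula: P = P₀ exp(−z/H).
z/H = 4570.0/7640.0 = 0.59817; exp(−0.59817) = 0.54982.
P = 99.6 × 0.54982 = 54.762 kPa.

P ≈ 54.8 kPa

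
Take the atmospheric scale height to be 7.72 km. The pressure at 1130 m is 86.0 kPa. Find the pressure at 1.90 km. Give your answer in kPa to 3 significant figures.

P ≈ 77.8 kPa

Between two levels, P₂ = P₁ exp(−Δz/H) with Δz = z₂ − z₁.
Δz = 1900.0 − 1130.0 = 770.00 m; Δz/H = 770.00/7720.0 = 0.099741.
P₂ = 86.0 × exp(−0.099741) = 86.0 × 0.90507 = 77.836 kPa.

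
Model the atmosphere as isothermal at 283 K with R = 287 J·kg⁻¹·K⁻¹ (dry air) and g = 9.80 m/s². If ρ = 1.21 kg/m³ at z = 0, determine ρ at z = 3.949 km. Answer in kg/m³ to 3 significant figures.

ρ ≈ 0.751 kg/m³

Scale height: H = RT/g = 287 × 283 / 9.80 = 8287.9 m.
In an isothermal atmosphere, density decays like pressure: ρ = ρ₀ exp(−z/H).
z/H = 3949.0/8287.9 = 0.47648; exp(−0.47648) = 0.62097.
ρ = 1.21 × 0.62097 = 0.75137 kg/m³.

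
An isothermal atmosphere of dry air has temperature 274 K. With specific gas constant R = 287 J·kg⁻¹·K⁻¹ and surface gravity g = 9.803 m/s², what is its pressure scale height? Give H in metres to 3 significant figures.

H ≈ 8020 m

The scale height of an isothermal atmosphere is H = RT/g.
H = 287 × 274 / 9.803 = 78638/9.803 = 8021.8 m.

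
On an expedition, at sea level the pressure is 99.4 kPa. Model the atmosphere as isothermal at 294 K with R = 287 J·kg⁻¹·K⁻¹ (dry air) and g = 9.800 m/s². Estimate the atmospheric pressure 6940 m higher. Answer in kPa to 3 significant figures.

Scale height: H = RT/g = 287 × 294 / 9.800 = 8610.0 m.
Barometric formula: P = P₀ exp(−z/H).
z/H = 6940.0/8610.0 = 0.80604; exp(−0.80604) = 0.44662.
P = 99.4 × 0.44662 = 44.394 kPa.

P ≈ 44.4 kPa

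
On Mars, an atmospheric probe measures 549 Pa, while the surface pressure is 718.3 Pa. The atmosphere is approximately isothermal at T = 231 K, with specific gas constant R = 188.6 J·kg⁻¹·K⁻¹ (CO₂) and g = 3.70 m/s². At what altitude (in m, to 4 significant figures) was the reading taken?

Scale height: H = RT/g = 188.6 × 231 / 3.70 = 11775 m.
Invert the barometric formula: z = H ln(P₀/P).
P₀/P = 718.3/549 = 1.3084; ln(1.3084) = 0.26881.
z = 11775 × 0.26881 = 3165.2 m.

z ≈ 3165 m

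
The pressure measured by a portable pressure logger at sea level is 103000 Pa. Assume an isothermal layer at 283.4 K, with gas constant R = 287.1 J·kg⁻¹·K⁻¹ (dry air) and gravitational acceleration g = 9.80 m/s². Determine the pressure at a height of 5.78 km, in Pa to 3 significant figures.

Scale height: H = RT/g = 287.1 × 283.4 / 9.80 = 8302.5 m.
Barometric formula: P = P₀ exp(−z/H).
z/H = 5780.0/8302.5 = 0.69618; exp(−0.69618) = 0.49849.
P = 103000 × 0.49849 = 51344 Pa.

P ≈ 51300 Pa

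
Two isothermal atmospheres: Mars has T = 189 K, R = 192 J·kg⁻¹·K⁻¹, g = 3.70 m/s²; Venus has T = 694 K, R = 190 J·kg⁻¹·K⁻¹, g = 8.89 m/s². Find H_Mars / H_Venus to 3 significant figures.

H = RT/g for each body.
H_Mars = 192 × 189 / 3.70 = 9807.6 m.
H_Venus = 190 × 694 / 8.89 = 14832 m.
H_Mars/H_Venus = 9807.6/14832 = 0.66125.

H_Mars/H_Venus ≈ 0.661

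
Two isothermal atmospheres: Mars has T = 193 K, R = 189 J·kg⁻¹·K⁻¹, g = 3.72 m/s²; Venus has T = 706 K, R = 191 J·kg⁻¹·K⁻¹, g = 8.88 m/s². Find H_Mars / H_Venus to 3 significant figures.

H = RT/g for each body.
H_Mars = 189 × 193 / 3.72 = 9805.6 m.
H_Venus = 191 × 706 / 8.88 = 15185 m.
H_Mars/H_Venus = 9805.6/15185 = 0.64574.

H_Mars/H_Venus ≈ 0.646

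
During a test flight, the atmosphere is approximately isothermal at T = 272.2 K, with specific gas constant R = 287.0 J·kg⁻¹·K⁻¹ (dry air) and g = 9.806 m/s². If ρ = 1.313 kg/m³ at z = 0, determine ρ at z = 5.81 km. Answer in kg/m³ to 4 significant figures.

ρ ≈ 0.6332 kg/m³

Scale height: H = RT/g = 287.0 × 272.2 / 9.806 = 7966.7 m.
In an isothermal atmosphere, density decays like pressure: ρ = ρ₀ exp(−z/H).
z/H = 5810.0/7966.7 = 0.72929; exp(−0.72929) = 0.48225.
ρ = 1.313 × 0.48225 = 0.63319 kg/m³.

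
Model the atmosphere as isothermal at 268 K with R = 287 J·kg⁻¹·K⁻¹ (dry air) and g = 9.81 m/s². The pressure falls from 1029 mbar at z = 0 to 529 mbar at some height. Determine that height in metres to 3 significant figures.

Scale height: H = RT/g = 287 × 268 / 9.81 = 7840.6 m.
Invert the barometric formula: z = H ln(P₀/P).
P₀/P = 1029/529 = 1.9452; ln(1.9452) = 0.66536.
z = 7840.6 × 0.66536 = 5216.8 m.

z ≈ 5220 m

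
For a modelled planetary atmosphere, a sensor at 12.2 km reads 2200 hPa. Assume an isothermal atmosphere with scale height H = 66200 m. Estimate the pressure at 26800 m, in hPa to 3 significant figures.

Between two levels, P₂ = P₁ exp(−Δz/H) with Δz = z₂ − z₁.
Δz = 26800 − 12200 = 14600 m; Δz/H = 14600/66200 = 0.22054.
P₂ = 2200 × exp(−0.22054) = 2200 × 0.80209 = 1764.6 hPa.

P ≈ 1760 hPa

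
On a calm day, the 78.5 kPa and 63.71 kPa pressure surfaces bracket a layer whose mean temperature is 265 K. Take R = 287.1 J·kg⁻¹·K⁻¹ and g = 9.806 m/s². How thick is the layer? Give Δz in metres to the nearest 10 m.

Hypsometric equation: Δz = (R T̄/g) ln(P₁/P₂).
R T̄/g = 287.1 × 265 / 9.806 = 7758.7 m.
ln(78.5/63.71) = ln(1.2321) = 0.20872.
Δz = 7758.7 × 0.20872 = 1619.4 m.

Δz ≈ 1620 m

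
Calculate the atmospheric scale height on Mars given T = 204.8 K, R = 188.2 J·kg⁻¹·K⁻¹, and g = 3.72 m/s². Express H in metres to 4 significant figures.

H ≈ 10360 m

The scale height of an isothermal atmosphere is H = RT/g.
H = 188.2 × 204.8 / 3.72 = 38543/3.72 = 10361 m.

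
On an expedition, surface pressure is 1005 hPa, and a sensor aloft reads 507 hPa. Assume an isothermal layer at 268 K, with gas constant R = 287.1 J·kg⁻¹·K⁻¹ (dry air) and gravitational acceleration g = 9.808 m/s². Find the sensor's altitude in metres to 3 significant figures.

Scale height: H = RT/g = 287.1 × 268 / 9.808 = 7844.9 m.
Invert the barometric formula: z = H ln(P₀/P).
P₀/P = 1005/507 = 1.9822; ln(1.9822) = 0.68421.
z = 7844.9 × 0.68421 = 5367.6 m.

z ≈ 5370 m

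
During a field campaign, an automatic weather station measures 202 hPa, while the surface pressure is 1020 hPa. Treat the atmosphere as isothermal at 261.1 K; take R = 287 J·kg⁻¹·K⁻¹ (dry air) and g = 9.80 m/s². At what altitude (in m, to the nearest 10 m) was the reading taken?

Scale height: H = RT/g = 287 × 261.1 / 9.80 = 7646.5 m.
Invert the barometric formula: z = H ln(P₀/P).
P₀/P = 1020/202 = 5.0495; ln(5.0495) = 1.6193.
z = 7646.5 × 1.6193 = 12382 m.

z ≈ 12380 m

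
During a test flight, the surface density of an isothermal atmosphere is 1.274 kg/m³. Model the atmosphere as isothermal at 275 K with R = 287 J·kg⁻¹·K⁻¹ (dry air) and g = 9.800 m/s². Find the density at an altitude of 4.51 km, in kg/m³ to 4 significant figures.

ρ ≈ 0.7277 kg/m³

Scale height: H = RT/g = 287 × 275 / 9.800 = 8053.6 m.
In an isothermal atmosphere, density decays like pressure: ρ = ρ₀ exp(−z/H).
z/H = 4510.0/8053.6 = 0.56000; exp(−0.56000) = 0.57121.
ρ = 1.274 × 0.57121 = 0.72772 kg/m³.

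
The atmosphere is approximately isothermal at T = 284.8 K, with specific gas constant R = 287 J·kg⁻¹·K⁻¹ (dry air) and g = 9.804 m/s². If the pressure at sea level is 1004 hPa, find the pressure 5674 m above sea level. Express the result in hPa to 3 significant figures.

Scale height: H = RT/g = 287 × 284.8 / 9.804 = 8337.2 m.
Barometric formula: P = P₀ exp(−z/H).
z/H = 5674.0/8337.2 = 0.68056; exp(−0.68056) = 0.50633.
P = 1004 × 0.50633 = 508.36 hPa.

P ≈ 508 hPa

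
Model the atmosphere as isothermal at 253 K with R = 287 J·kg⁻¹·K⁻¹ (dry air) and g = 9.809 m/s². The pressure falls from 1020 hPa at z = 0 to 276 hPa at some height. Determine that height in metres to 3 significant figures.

Scale height: H = RT/g = 287 × 253 / 9.809 = 7402.5 m.
Invert the barometric formula: z = H ln(P₀/P).
P₀/P = 1020/276 = 3.6957; ln(3.6957) = 1.3072.
z = 7402.5 × 1.3072 = 9676.5 m.

z ≈ 9680 m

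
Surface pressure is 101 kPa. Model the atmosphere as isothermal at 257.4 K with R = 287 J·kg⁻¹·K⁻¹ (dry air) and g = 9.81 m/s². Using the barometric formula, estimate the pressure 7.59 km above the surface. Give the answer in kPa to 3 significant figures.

Scale height: H = RT/g = 287 × 257.4 / 9.81 = 7530.5 m.
Barometric formula: P = P₀ exp(−z/H).
z/H = 7590.0/7530.5 = 1.0079; exp(−1.0079) = 0.36498.
P = 101 × 0.36498 = 36.863 kPa.

P ≈ 36.9 kPa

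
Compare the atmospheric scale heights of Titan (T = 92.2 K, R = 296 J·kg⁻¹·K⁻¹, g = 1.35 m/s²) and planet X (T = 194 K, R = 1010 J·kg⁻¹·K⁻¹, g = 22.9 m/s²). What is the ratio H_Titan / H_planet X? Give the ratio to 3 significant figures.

H = RT/g for each body.
H_Titan = 296 × 92.2 / 1.35 = 20216 m.
H_planet X = 1010 × 194 / 22.9 = 8556.3 m.
H_Titan/H_planet X = 20216/8556.3 = 2.3627.

H_Titan/H_planet X ≈ 2.36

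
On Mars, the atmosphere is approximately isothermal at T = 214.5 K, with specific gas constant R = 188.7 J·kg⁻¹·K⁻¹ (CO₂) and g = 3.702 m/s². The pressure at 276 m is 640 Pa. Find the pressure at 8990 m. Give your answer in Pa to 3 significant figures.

Scale height: H = RT/g = 188.7 × 214.5 / 3.702 = 10934 m.
Between two levels, P₂ = P₁ exp(−Δz/H) with Δz = z₂ − z₁.
Δz = 8990.0 − 276.00 = 8714.0 m; Δz/H = 8714.0/10934 = 0.79696.
P₂ = 640 × exp(−0.79696) = 640 × 0.45070 = 288.45 Pa.

P ≈ 288 Pa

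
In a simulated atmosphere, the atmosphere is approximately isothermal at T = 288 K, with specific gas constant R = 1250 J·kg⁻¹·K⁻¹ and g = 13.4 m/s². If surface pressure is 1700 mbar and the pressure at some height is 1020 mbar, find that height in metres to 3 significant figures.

z ≈ 13700 m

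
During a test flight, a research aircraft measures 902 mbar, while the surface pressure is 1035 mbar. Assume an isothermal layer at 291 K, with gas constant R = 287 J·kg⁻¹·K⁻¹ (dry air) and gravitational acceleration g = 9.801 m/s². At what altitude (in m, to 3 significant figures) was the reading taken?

Scale height: H = RT/g = 287 × 291 / 9.801 = 8521.3 m.
Invert the barometric formula: z = H ln(P₀/P).
P₀/P = 1035/902 = 1.1475; ln(1.1475) = 0.13759.
z = 8521.3 × 0.13759 = 1172.4 m.

z ≈ 1170 m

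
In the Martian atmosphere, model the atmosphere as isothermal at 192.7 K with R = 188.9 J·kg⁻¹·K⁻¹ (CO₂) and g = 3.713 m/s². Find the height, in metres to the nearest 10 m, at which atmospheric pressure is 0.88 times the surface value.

z ≈ 1250 m

Scale height: H = RT/g = 188.9 × 192.7 / 3.713 = 9803.7 m.
Set P/P₀ = exp(−z/H) = 0.88, so z = −H ln(0.88).
−ln(0.88) = 0.12783; z = 9803.7 × 0.12783 = 1253.2 m.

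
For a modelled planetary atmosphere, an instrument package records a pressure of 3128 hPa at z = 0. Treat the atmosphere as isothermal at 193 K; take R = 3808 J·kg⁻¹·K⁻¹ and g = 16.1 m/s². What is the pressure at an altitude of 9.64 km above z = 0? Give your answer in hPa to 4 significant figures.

P ≈ 2533 hPa

Scale height: H = RT/g = 3808 × 193 / 16.1 = 45649 m.
Barometric formula: P = P₀ exp(−z/H).
z/H = 9640.0/45649 = 0.21118; exp(−0.21118) = 0.80963.
P = 3128 × 0.80963 = 2532.5 hPa.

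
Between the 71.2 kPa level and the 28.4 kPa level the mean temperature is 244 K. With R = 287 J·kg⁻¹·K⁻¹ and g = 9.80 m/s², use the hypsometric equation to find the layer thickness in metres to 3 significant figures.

Hypsometric equation: Δz = (R T̄/g) ln(P₁/P₂).
R T̄/g = 287 × 244 / 9.80 = 7145.7 m.
ln(71.2/28.4) = ln(2.5070) = 0.91909.
Δz = 7145.7 × 0.91909 = 6567.5 m.

Δz ≈ 6570 m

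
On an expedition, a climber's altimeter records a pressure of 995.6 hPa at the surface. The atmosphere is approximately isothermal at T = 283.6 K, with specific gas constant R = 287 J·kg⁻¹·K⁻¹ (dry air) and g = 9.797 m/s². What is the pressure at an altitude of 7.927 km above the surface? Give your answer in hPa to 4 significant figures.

P ≈ 383.4 hPa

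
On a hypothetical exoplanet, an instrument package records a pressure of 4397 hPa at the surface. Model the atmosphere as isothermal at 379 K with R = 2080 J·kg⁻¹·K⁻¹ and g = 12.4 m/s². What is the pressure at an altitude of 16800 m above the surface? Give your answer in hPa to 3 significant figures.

Scale height: H = RT/g = 2080 × 379 / 12.4 = 63574 m.
Barometric formula: P = P₀ exp(−z/H).
z/H = 16800/63574 = 0.26426; exp(−0.26426) = 0.76777.
P = 4397 × 0.76777 = 3375.9 hPa.

P ≈ 3380 hPa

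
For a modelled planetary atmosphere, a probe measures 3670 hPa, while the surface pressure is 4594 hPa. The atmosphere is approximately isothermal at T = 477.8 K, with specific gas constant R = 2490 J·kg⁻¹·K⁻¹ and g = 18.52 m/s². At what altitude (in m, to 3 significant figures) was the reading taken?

Scale height: H = RT/g = 2490 × 477.8 / 18.52 = 64240 m.
Invert the barometric formula: z = H ln(P₀/P).
P₀/P = 4594/3670 = 1.2518; ln(1.2518) = 0.22458.
z = 64240 × 0.22458 = 14427 m.

z ≈ 14400 m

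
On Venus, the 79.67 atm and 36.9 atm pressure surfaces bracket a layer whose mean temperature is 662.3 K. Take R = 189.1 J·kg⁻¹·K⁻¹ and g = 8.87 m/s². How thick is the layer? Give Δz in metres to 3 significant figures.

Hypsometric equation: Δz = (R T̄/g) ln(P₁/P₂).
R T̄/g = 189.1 × 662.3 / 8.87 = 14120 m.
ln(79.67/36.9) = ln(2.1591) = 0.76969.
Δz = 14120 × 0.76969 = 10868 m.

Δz ≈ 10900 m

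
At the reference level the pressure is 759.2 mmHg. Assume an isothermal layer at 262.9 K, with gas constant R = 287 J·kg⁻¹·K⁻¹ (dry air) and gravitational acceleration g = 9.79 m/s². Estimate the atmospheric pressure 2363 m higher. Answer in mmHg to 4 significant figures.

P ≈ 558.7 mmHg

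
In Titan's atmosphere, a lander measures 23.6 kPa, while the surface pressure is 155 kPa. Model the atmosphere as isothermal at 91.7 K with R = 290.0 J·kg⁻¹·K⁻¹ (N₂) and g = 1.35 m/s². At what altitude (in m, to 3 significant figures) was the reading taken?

z ≈ 37100 m

Scale height: H = RT/g = 290.0 × 91.7 / 1.35 = 19699 m.
Invert the barometric formula: z = H ln(P₀/P).
P₀/P = 155/23.6 = 6.5678; ln(6.5678) = 1.8822.
z = 19699 × 1.8822 = 37077 m.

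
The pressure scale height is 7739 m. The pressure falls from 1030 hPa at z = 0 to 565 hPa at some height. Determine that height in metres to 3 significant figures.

Invert the barometric formula: z = H ln(P₀/P).
P₀/P = 1030/565 = 1.8230; ln(1.8230) = 0.60048.
z = 7739.0 × 0.60048 = 4647.1 m.

z ≈ 4650 m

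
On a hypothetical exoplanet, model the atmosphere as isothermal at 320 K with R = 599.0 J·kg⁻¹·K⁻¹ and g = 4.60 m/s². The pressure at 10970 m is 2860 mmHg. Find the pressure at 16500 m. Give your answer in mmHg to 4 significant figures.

P ≈ 2505 mmHg

Scale height: H = RT/g = 599.0 × 320 / 4.60 = 41670 m.
Between two levels, P₂ = P₁ exp(−Δz/H) with Δz = z₂ − z₁.
Δz = 16500 − 10970 = 5530.0 m; Δz/H = 5530.0/41670 = 0.13271.
P₂ = 2860 × exp(−0.13271) = 2860 × 0.87572 = 2504.6 mmHg.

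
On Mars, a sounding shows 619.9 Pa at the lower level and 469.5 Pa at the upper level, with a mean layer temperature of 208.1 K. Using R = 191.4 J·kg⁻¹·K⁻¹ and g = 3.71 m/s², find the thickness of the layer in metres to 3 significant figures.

Hypsometric equation: Δz = (R T̄/g) ln(P₁/P₂).
R T̄/g = 191.4 × 208.1 / 3.71 = 10736 m.
ln(619.9/469.5) = ln(1.3203) = 0.27786.
Δz = 10736 × 0.27786 = 2983.1 m.

Δz ≈ 2980 m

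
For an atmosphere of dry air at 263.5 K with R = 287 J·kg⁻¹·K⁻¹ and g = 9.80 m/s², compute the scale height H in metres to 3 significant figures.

H ≈ 7720 m

The scale height of an isothermal atmosphere is H = RT/g.
H = 287 × 263.5 / 9.80 = 75624/9.80 = 7716.7 m.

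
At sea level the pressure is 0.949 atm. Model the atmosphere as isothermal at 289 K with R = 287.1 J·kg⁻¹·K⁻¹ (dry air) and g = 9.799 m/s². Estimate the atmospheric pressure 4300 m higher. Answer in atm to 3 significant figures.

P ≈ 0.571 atm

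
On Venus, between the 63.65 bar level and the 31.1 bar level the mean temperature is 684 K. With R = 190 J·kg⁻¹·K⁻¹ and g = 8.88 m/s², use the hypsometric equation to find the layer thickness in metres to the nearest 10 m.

Hypsometric equation: Δz = (R T̄/g) ln(P₁/P₂).
R T̄/g = 190 × 684 / 8.88 = 14635 m.
ln(63.65/31.1) = ln(2.0466) = 0.71618.
Δz = 14635 × 0.71618 = 10481 m.

Δz ≈ 10480 m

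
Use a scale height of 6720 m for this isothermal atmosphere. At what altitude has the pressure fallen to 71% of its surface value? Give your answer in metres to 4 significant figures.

Set P/P₀ = exp(−z/H) = 0.71, so z = −H ln(0.71).
−ln(0.71) = 0.34249; z = 6720.0 × 0.34249 = 2301.5 m.

z ≈ 2302 m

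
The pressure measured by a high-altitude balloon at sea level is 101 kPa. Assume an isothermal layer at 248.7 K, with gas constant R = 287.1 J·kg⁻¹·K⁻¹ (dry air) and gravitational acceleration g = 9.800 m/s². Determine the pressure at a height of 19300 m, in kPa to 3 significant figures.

P ≈ 7.14 kPa

Scale height: H = RT/g = 287.1 × 248.7 / 9.800 = 7285.9 m.
Barometric formula: P = P₀ exp(−z/H).
z/H = 19300/7285.9 = 2.6490; exp(−2.6490) = 0.070722.
P = 101 × 0.070722 = 7.1429 kPa.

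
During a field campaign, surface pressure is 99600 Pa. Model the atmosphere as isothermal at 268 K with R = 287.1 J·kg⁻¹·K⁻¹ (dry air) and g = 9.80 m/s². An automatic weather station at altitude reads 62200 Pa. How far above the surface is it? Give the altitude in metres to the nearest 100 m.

Scale height: H = RT/g = 287.1 × 268 / 9.80 = 7851.3 m.
Invert the barometric formula: z = H ln(P₀/P).
P₀/P = 99600/62200 = 1.6013; ln(1.6013) = 0.47082.
z = 7851.3 × 0.47082 = 3696.5 m.

z ≈ 3700 m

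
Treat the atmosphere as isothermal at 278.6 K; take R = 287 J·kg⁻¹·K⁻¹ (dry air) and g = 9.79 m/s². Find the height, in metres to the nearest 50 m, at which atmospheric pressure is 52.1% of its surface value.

z ≈ 5350 m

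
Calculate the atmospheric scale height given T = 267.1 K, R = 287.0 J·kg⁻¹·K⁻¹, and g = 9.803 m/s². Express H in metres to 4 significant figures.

H ≈ 7820 m

The scale height of an isothermal atmosphere is H = RT/g.
H = 287.0 × 267.1 / 9.803 = 76658/9.803 = 7819.9 m.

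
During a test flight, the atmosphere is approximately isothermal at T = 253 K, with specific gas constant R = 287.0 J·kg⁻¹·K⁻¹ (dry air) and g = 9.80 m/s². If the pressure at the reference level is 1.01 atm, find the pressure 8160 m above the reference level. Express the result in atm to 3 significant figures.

P ≈ 0.336 atm

Scale height: H = RT/g = 287.0 × 253 / 9.80 = 7409.3 m.
Barometric formula: P = P₀ exp(−z/H).
z/H = 8160.0/7409.3 = 1.1013; exp(−1.1013) = 0.33244.
P = 1.01 × 0.33244 = 0.33576 atm.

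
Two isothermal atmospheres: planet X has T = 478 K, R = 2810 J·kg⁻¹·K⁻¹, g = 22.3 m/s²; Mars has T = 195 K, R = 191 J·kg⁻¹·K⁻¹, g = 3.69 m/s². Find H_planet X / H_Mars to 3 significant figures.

H = RT/g for each body.
H_planet X = 2810 × 478 / 22.3 = 60232 m.
H_Mars = 191 × 195 / 3.69 = 10093 m.
H_planet X/H_Mars = 60232/10093 = 5.9677.

H_planet X/H_Mars ≈ 5.97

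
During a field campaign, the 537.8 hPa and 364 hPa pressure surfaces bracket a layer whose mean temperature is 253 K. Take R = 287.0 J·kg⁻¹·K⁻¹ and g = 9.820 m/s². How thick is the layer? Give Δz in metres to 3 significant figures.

Δz ≈ 2890 m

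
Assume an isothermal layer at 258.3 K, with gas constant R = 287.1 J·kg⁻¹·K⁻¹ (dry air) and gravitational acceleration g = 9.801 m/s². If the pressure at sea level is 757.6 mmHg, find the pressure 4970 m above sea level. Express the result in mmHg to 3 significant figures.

P ≈ 393 mmHg

Scale height: H = RT/g = 287.1 × 258.3 / 9.801 = 7566.4 m.
Barometric formula: P = P₀ exp(−z/H).
z/H = 4970.0/7566.4 = 0.65685; exp(−0.65685) = 0.51848.
P = 757.6 × 0.51848 = 392.80 mmHg.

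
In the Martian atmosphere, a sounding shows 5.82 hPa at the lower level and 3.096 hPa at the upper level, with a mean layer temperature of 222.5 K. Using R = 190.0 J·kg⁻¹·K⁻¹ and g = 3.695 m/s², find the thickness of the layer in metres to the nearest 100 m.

Hypsometric equation: Δz = (R T̄/g) ln(P₁/P₂).
R T̄/g = 190.0 × 222.5 / 3.695 = 11441 m.
ln(5.82/3.096) = ln(1.8798) = 0.63117.
Δz = 11441 × 0.63117 = 7221.2 m.

Δz ≈ 7200 m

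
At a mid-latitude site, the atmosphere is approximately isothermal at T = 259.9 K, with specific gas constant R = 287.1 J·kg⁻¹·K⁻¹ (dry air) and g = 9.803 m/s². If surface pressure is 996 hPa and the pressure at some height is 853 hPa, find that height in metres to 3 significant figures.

z ≈ 1180 m

Scale height: H = RT/g = 287.1 × 259.9 / 9.803 = 7611.7 m.
Invert the barometric formula: z = H ln(P₀/P).
P₀/P = 996/853 = 1.1676; ln(1.1676) = 0.15495.
z = 7611.7 × 0.15495 = 1179.4 m.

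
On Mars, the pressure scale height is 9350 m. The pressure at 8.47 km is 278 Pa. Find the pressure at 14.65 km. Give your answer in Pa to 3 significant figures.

P ≈ 144 Pa

Between two levels, P₂ = P₁ exp(−Δz/H) with Δz = z₂ − z₁.
Δz = 14650 − 8470.0 = 6180.0 m; Δz/H = 6180.0/9350.0 = 0.66096.
P₂ = 278 × exp(−0.66096) = 278 × 0.51636 = 143.55 Pa.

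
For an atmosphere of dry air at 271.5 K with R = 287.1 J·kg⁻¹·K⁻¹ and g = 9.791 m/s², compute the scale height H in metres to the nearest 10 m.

H ≈ 7960 m

The scale height of an isothermal atmosphere is H = RT/g.
H = 287.1 × 271.5 / 9.791 = 77948/9.791 = 7961.2 m.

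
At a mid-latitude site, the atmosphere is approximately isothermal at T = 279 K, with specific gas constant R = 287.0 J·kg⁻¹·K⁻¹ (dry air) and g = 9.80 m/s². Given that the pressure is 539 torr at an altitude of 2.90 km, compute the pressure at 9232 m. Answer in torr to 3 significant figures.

Scale height: H = RT/g = 287.0 × 279 / 9.80 = 8170.7 m.
Between two levels, P₂ = P₁ exp(−Δz/H) with Δz = z₂ − z₁.
Δz = 9232.0 − 2900.0 = 6332.0 m; Δz/H = 6332.0/8170.7 = 0.77496.
P₂ = 539 × exp(−0.77496) = 539 × 0.46072 = 248.33 torr.

P ≈ 248 torr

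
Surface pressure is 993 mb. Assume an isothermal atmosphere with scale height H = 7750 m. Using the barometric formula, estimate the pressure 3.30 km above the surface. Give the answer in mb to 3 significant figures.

P ≈ 649 mb

Barometric formula: P = P₀ exp(−z/H).
z/H = 3300.0/7750.0 = 0.42581; exp(−0.42581) = 0.65324.
P = 993 × 0.65324 = 648.67 mb.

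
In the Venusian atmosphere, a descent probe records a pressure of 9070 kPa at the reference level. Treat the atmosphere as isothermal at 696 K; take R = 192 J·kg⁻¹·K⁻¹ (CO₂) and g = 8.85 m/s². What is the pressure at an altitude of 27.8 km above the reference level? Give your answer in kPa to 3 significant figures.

Scale height: H = RT/g = 192 × 696 / 8.85 = 15100 m.
Barometric formula: P = P₀ exp(−z/H).
z/H = 27800/15100 = 1.8411; exp(−1.8411) = 0.15864.
P = 9070 × 0.15864 = 1438.9 kPa.

P ≈ 1440 kPa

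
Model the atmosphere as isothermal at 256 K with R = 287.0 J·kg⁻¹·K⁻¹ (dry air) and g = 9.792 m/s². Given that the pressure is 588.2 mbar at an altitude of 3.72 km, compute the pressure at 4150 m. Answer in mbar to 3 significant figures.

P ≈ 555 mbar

Scale height: H = RT/g = 287.0 × 256 / 9.792 = 7503.3 m.
Between two levels, P₂ = P₁ exp(−Δz/H) with Δz = z₂ − z₁.
Δz = 4150.0 − 3720.0 = 430.00 m; Δz/H = 430.00/7503.3 = 0.057308.
P₂ = 588.2 × exp(−0.057308) = 588.2 × 0.94430 = 555.44 mbar.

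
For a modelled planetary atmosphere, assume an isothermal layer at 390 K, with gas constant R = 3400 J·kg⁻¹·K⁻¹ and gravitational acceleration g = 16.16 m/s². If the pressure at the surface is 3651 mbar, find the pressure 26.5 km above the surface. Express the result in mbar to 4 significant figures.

Scale height: H = RT/g = 3400 × 390 / 16.16 = 82054 m.
Barometric formula: P = P₀ exp(−z/H).
z/H = 26500/82054 = 0.32296; exp(−0.32296) = 0.72400.
P = 3651 × 0.72400 = 2643.3 mbar.

P ≈ 2643 mbar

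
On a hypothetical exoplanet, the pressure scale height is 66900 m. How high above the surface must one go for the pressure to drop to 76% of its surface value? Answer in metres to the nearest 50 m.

Set P/P₀ = exp(−z/H) = 0.76, so z = −H ln(0.76).
−ln(0.76) = 0.27444; z = 66900 × 0.27444 = 18360 m.

z ≈ 18350 m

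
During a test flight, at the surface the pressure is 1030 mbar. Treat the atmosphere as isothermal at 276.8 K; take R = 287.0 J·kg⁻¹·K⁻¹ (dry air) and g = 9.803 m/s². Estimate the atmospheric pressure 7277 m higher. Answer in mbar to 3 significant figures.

P ≈ 420 mbar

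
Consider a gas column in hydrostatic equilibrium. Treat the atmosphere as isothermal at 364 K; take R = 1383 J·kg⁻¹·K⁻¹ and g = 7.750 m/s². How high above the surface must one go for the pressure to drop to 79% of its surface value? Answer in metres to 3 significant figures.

Scale height: H = RT/g = 1383 × 364 / 7.750 = 64956 m.
Set P/P₀ = exp(−z/H) = 0.79, so z = −H ln(0.79).
−ln(0.79) = 0.23572; z = 64956 × 0.23572 = 15311 m.

z ≈ 15300 m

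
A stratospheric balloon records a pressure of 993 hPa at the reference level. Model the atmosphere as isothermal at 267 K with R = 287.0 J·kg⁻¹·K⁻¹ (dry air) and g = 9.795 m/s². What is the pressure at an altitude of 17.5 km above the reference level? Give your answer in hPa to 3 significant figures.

Scale height: H = RT/g = 287.0 × 267 / 9.795 = 7823.3 m.
Barometric formula: P = P₀ exp(−z/H).
z/H = 17500/7823.3 = 2.2369; exp(−2.2369) = 0.10679.
P = 993 × 0.10679 = 106.04 hPa.

P ≈ 106 hPa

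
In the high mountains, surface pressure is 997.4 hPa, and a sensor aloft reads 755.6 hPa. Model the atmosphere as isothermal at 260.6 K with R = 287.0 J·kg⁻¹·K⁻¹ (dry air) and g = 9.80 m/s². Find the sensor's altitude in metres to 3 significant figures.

z ≈ 2120 m

Scale height: H = RT/g = 287.0 × 260.6 / 9.80 = 7631.9 m.
Invert the barometric formula: z = H ln(P₀/P).
P₀/P = 997.4/755.6 = 1.3200; ln(1.3200) = 0.27763.
z = 7631.9 × 0.27763 = 2118.8 m.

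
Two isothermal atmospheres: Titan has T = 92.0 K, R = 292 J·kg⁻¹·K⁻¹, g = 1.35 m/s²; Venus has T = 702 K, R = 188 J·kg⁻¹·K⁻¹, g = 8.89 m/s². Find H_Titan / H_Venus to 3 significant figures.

H = RT/g for each body.
H_Titan = 292 × 92.0 / 1.35 = 19899 m.
H_Venus = 188 × 702 / 8.89 = 14845 m.
H_Titan/H_Venus = 19899/14845 = 1.3405.

H_Titan/H_Venus ≈ 1.34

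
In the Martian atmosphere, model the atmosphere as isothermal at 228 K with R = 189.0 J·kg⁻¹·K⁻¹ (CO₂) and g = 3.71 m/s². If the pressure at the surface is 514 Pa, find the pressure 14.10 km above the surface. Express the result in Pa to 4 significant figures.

P ≈ 152.7 Pa

Scale height: H = RT/g = 189.0 × 228 / 3.71 = 11615 m.
Barometric formula: P = P₀ exp(−z/H).
z/H = 14100/11615 = 1.2139; exp(−1.2139) = 0.29704.
P = 514 × 0.29704 = 152.68 Pa.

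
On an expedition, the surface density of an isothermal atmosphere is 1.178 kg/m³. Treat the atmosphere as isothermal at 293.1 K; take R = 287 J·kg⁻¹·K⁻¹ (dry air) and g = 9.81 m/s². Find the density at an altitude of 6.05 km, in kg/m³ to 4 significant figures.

ρ ≈ 0.5817 kg/m³

Scale height: H = RT/g = 287 × 293.1 / 9.81 = 8574.9 m.
In an isothermal atmosphere, density decays like pressure: ρ = ρ₀ exp(−z/H).
z/H = 6050.0/8574.9 = 0.70555; exp(−0.70555) = 0.49384.
ρ = 1.178 × 0.49384 = 0.58174 kg/m³.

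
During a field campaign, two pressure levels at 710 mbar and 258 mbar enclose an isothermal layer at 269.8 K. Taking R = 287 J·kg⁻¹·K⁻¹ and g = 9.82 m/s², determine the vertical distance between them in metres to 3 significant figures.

Δz ≈ 7980 m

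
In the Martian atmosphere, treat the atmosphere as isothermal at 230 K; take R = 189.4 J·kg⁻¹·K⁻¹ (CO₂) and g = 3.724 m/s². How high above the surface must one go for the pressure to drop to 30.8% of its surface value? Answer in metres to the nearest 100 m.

Scale height: H = RT/g = 189.4 × 230 / 3.724 = 11698 m.
Set P/P₀ = exp(−z/H) = 0.308, so z = −H ln(0.308).
−ln(0.308) = 1.1777; z = 11698 × 1.1777 = 13777 m.

z ≈ 13800 m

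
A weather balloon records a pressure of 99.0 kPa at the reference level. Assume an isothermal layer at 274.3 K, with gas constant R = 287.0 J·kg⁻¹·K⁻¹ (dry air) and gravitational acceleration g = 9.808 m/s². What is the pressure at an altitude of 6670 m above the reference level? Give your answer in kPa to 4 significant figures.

P ≈ 43.13 kPa

Scale height: H = RT/g = 287.0 × 274.3 / 9.808 = 8026.5 m.
Barometric formula: P = P₀ exp(−z/H).
z/H = 6670.0/8026.5 = 0.83100; exp(−0.83100) = 0.43561.
P = 99.0 × 0.43561 = 43.125 kPa.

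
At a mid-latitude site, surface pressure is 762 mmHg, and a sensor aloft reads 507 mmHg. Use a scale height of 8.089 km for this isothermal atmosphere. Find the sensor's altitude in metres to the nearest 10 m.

Invert the barometric formula: z = H ln(P₀/P).
P₀/P = 762/507 = 1.5030; ln(1.5030) = 0.40746.
z = 8089.0 × 0.40746 = 3295.9 m.

z ≈ 3300 m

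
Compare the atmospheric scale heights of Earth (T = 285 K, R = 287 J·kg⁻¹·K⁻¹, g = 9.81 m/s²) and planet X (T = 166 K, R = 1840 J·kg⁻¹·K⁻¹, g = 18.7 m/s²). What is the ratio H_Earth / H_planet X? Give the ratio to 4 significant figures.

H_Earth/H_planet X ≈ 0.5105

H = RT/g for each body.
H_Earth = 287 × 285 / 9.81 = 8337.9 m.
H_planet X = 1840 × 166 / 18.7 = 16334 m.
H_Earth/H_planet X = 8337.9/16334 = 0.51046.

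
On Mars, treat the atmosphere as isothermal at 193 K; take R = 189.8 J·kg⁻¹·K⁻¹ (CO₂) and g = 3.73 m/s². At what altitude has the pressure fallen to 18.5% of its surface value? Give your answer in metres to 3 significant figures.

z ≈ 16600 m

Scale height: H = RT/g = 189.8 × 193 / 3.73 = 9820.8 m.
Set P/P₀ = exp(−z/H) = 0.185, so z = −H ln(0.185).
−ln(0.185) = 1.6874; z = 9820.8 × 1.6874 = 16572 m.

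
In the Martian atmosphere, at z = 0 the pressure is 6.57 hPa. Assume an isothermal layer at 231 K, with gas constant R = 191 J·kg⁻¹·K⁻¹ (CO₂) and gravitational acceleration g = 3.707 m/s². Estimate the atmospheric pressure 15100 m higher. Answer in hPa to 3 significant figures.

P ≈ 1.85 hPa

Scale height: H = RT/g = 191 × 231 / 3.707 = 11902 m.
Barometric formula: P = P₀ exp(−z/H).
z/H = 15100/11902 = 1.2687; exp(−1.2687) = 0.28120.
P = 6.57 × 0.28120 = 1.8475 hPa.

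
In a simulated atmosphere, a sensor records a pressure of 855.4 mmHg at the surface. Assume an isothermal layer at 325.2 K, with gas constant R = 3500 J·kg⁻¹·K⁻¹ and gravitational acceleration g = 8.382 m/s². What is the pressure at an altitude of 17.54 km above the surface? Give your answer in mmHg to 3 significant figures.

Scale height: H = RT/g = 3500 × 325.2 / 8.382 = 135790 m.
Barometric formula: P = P₀ exp(−z/H).
z/H = 17540/135790 = 0.12917; exp(−0.12917) = 0.87882.
P = 855.4 × 0.87882 = 751.74 mmHg.

P ≈ 752 mmHg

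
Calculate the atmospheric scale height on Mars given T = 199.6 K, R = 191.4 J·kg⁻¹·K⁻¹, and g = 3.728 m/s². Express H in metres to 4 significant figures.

H ≈ 10250 m

The scale height of an isothermal atmosphere is H = RT/g.
H = 191.4 × 199.6 / 3.728 = 38203/3.728 = 10248 m.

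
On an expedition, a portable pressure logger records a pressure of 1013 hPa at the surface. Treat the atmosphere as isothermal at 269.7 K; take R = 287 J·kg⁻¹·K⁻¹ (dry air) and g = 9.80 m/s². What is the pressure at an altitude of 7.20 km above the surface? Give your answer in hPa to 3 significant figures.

P ≈ 407 hPa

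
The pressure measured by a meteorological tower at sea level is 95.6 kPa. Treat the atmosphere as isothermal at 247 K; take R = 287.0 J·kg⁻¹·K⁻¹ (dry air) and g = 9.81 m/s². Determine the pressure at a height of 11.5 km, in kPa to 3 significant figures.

Scale height: H = RT/g = 287.0 × 247 / 9.81 = 7226.2 m.
Barometric formula: P = P₀ exp(−z/H).
z/H = 11500/7226.2 = 1.5914; exp(−1.5914) = 0.20364.
P = 95.6 × 0.20364 = 19.468 kPa.

P ≈ 19.5 kPa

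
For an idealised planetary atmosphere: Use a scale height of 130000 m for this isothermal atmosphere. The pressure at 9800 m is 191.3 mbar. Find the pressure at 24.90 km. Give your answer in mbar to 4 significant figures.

Between two levels, P₂ = P₁ exp(−Δz/H) with Δz = z₂ − z₁.
Δz = 24900 − 9800.0 = 15100 m; Δz/H = 15100/130000 = 0.11615.
P₂ = 191.3 × exp(−0.11615) = 191.3 × 0.89034 = 170.32 mbar.

P ≈ 170.3 mbar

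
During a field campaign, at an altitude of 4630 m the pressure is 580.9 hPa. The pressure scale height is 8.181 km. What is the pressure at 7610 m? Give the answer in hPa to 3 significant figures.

Between two levels, P₂ = P₁ exp(−Δz/H) with Δz = z₂ − z₁.
Δz = 7610.0 − 4630.0 = 2980.0 m; Δz/H = 2980.0/8181.0 = 0.36426.
P₂ = 580.9 × exp(−0.36426) = 580.9 × 0.69471 = 403.56 hPa.

P ≈ 404 hPa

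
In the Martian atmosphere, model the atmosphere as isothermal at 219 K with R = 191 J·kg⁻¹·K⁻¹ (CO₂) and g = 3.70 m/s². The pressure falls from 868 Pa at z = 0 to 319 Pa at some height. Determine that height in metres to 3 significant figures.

z ≈ 11300 m

Scale height: H = RT/g = 191 × 219 / 3.70 = 11305 m.
Invert the barometric formula: z = H ln(P₀/P).
P₀/P = 868/319 = 2.7210; ln(2.7210) = 1.0010.
z = 11305 × 1.0010 = 11316 m.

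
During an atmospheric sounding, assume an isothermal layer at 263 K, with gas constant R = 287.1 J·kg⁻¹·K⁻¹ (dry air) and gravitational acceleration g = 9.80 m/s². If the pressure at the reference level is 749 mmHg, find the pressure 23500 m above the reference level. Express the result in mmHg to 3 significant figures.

Scale height: H = RT/g = 287.1 × 263 / 9.80 = 7704.8 m.
Barometric formula: P = P₀ exp(−z/H).
z/H = 23500/7704.8 = 3.0500; exp(−3.0500) = 0.047359.
P = 749 × 0.047359 = 35.472 mmHg.

P ≈ 35.5 mmHg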